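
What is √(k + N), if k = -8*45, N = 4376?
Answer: 4*√251 ≈ 63.372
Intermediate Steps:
k = -360
√(k + N) = √(-360 + 4376) = √4016 = 4*√251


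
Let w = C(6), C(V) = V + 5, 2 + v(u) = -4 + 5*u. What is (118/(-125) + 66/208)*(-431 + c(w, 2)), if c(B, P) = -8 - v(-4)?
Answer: 3364711/13000 ≈ 258.82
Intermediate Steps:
v(u) = -6 + 5*u (v(u) = -2 + (-4 + 5*u) = -6 + 5*u)
C(V) = 5 + V
w = 11 (w = 5 + 6 = 11)
c(B, P) = 18 (c(B, P) = -8 - (-6 + 5*(-4)) = -8 - (-6 - 20) = -8 - 1*(-26) = -8 + 26 = 18)
(118/(-125) + 66/208)*(-431 + c(w, 2)) = (118/(-125) + 66/208)*(-431 + 18) = (118*(-1/125) + 66*(1/208))*(-413) = (-118/125 + 33/104)*(-413) = -8147/13000*(-413) = 3364711/13000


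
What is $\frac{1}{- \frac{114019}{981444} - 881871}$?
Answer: $- \frac{57732}{50912183279} \approx -1.134 \cdot 10^{-6}$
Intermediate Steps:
$\frac{1}{- \frac{114019}{981444} - 881871} = \frac{1}{\left(-114019\right) \frac{1}{981444} - 881871} = \frac{1}{- \frac{6707}{57732} - 881871} = \frac{1}{- \frac{50912183279}{57732}} = - \frac{57732}{50912183279}$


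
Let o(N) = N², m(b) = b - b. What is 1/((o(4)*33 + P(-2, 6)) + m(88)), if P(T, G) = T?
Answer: 1/526 ≈ 0.0019011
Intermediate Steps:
m(b) = 0
1/((o(4)*33 + P(-2, 6)) + m(88)) = 1/((4²*33 - 2) + 0) = 1/((16*33 - 2) + 0) = 1/((528 - 2) + 0) = 1/(526 + 0) = 1/526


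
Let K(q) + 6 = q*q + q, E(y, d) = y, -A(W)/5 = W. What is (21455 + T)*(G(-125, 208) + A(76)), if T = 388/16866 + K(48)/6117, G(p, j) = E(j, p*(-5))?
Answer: -63454806010204/17194887 ≈ -3.6903e+6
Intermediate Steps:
A(W) = -5*W
K(q) = -6 + q + q² (K(q) = -6 + (q*q + q) = -6 + (q² + q) = -6 + (q + q²) = -6 + q + q²)
G(p, j) = j
T = 6990172/17194887 (T = 388/16866 + (-6 + 48 + 48²)/6117 = 388*(1/16866) + (-6 + 48 + 2304)*(1/6117) = 194/8433 + 2346*(1/6117) = 194/8433 + 782/2039 = 6990172/17194887 ≈ 0.40653)
(21455 + T)*(G(-125, 208) + A(76)) = (21455 + 6990172/17194887)*(208 - 5*76) = 368923290757*(208 - 380)/17194887 = (368923290757/17194887)*(-172) = -63454806010204/17194887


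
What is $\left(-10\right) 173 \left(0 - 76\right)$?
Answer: $131480$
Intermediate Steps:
$\left(-10\right) 173 \left(0 - 76\right) = - 1730 \left(0 - 76\right) = \left(-1730\right) \left(-76\right) = 131480$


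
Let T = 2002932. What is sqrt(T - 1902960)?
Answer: 6*sqrt(2777) ≈ 316.18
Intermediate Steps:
sqrt(T - 1902960) = sqrt(2002932 - 1902960) = sqrt(99972) = 6*sqrt(2777)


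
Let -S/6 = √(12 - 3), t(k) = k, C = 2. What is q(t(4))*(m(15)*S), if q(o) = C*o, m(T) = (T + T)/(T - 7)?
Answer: -540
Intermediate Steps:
S = -18 (S = -6*√(12 - 3) = -6*√9 = -6*3 = -18)
m(T) = 2*T/(-7 + T) (m(T) = (2*T)/(-7 + T) = 2*T/(-7 + T))
q(o) = 2*o
q(t(4))*(m(15)*S) = (2*4)*((2*15/(-7 + 15))*(-18)) = 8*((2*15/8)*(-18)) = 8*((2*15*(⅛))*(-18)) = 8*((15/4)*(-18)) = 8*(-135/2) = -540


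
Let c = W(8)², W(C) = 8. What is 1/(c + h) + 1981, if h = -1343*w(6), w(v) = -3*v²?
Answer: 287458949/145108 ≈ 1981.0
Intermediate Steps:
h = 145044 (h = -(-4029)*6² = -(-4029)*36 = -1343*(-108) = 145044)
c = 64 (c = 8² = 64)
1/(c + h) + 1981 = 1/(64 + 145044) + 1981 = 1/145108 + 1981 = 287458949/145108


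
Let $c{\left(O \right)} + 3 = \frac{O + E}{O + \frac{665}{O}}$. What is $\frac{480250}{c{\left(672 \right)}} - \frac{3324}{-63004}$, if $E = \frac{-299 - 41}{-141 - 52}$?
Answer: $- \frac{94321846439988743}{392577876747} \approx -2.4026 \cdot 10^{5}$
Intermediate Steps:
$E = \frac{340}{193}$ ($E = - \frac{340}{-193} = \left(-340\right) \left(- \frac{1}{193}\right) = \frac{340}{193} \approx 1.7617$)
$c{\left(O \right)} = -3 + \frac{\frac{340}{193} + O}{O + \frac{665}{O}}$ ($c{\left(O \right)} = -3 + \frac{O + \frac{340}{193}}{O + \frac{665}{O}} = -3 + \frac{\frac{340}{193} + O}{O + \frac{665}{O}}$)
$\frac{480250}{c{\left(672 \right)}} - \frac{3324}{-63004} = \frac{480250}{\frac{1}{193} \frac{1}{665 + 672^{2}} \left(-385035 - 386 \cdot 672^{2} + 340 \cdot 672\right)} - \frac{3324}{-63004} = \frac{480250}{\frac{1}{193} \frac{1}{665 + 451584} \left(-385035 - 174311424 + 228480\right)} - - \frac{831}{15751} = \frac{480250}{\frac{1}{193} \cdot \frac{1}{452249} \left(-385035 - 174311424 + 228480\right)} + \frac{831}{15751} = \frac{480250}{\frac{1}{193} \cdot \frac{1}{452249} \left(-174467979\right)} + \frac{831}{15751} = \frac{480250}{- \frac{24923997}{12469151}} + \frac{831}{15751} = 480250 \left(- \frac{12469151}{24923997}\right) + \frac{831}{15751} = - \frac{5988309767750}{24923997} + \frac{831}{15751} = - \frac{94321846439988743}{392577876747}$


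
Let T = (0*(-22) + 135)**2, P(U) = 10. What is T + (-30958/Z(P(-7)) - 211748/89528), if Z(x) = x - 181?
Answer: 3707199641/201438 ≈ 18404.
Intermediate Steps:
Z(x) = -181 + x
T = 18225 (T = (0 + 135)**2 = 135**2 = 18225)
T + (-30958/Z(P(-7)) - 211748/89528) = 18225 + (-30958/(-181 + 10) - 211748/89528) = 18225 + (-30958/(-171) - 211748*1/89528) = 18225 + (-30958*(-1/171) - 52937/22382) = 18225 + (30958/171 - 52937/22382) = 18225 + 35992091/201438 = 3707199641/201438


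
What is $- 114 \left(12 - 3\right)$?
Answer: $-1026$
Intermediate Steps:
$- 114 \left(12 - 3\right) = \left(-114\right) 9 = -1026$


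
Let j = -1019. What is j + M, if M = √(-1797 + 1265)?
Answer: -1019 + 2*I*√133 ≈ -1019.0 + 23.065*I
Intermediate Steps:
M = 2*I*√133 (M = √(-532) = 2*I*√133 ≈ 23.065*I)
j + M = -1019 + 2*I*√133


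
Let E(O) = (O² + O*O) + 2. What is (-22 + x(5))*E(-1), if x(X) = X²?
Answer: 12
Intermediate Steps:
E(O) = 2 + 2*O² (E(O) = (O² + O²) + 2 = 2*O² + 2 = 2 + 2*O²)
(-22 + x(5))*E(-1) = (-22 + 5²)*(2 + 2*(-1)²) = (-22 + 25)*(2 + 2*1) = 3*(2 + 2) = 3*4 = 12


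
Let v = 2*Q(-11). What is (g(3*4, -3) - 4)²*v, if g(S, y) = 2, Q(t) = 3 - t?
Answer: 112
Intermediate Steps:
v = 28 (v = 2*(3 - 1*(-11)) = 2*(3 + 11) = 2*14 = 28)
(g(3*4, -3) - 4)²*v = (2 - 4)²*28 = (-2)²*28 = 4*28 = 112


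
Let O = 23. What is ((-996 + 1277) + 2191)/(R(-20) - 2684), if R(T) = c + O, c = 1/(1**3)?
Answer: -618/665 ≈ -0.92932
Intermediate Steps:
c = 1 (c = 1/1 = 1)
R(T) = 24 (R(T) = 1 + 23 = 24)
((-996 + 1277) + 2191)/(R(-20) - 2684) = ((-996 + 1277) + 2191)/(24 - 2684) = (281 + 2191)/(-2660) = 2472*(-1/2660) = -618/665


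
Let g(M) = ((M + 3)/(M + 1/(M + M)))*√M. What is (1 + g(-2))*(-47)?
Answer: -47 + 188*I*√2/9 ≈ -47.0 + 29.541*I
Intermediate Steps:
g(M) = √M*(3 + M)/(M + 1/(2*M)) (g(M) = ((3 + M)/(M + 1/(2*M)))*√M = √M*(3 + M)/(M + 1/(2*M)))
(1 + g(-2))*(-47) = (1 + 2*(-2)^(3/2)*(3 - 2)/(1 + 2*(-2)²))*(-47) = (1 + 2*(-2*I*√2)*1/(1 + 2*4))*(-47) = (1 + 2*(-2*I*√2)*1/(1 + 8))*(-47) = (1 + 2*(-2*I*√2)*1/9)*(-47) = (1 + 2*(-2*I*√2)*(⅑)*1)*(-47) = (1 - 4*I*√2/9)*(-47) = -47 + 188*I*√2/9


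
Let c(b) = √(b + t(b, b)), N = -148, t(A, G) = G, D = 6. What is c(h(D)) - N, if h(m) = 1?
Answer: 148 + √2 ≈ 149.41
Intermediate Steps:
c(b) = √2*√b (c(b) = √(b + b) = √(2*b) = √2*√b)
c(h(D)) - N = √2*√1 - 1*(-148) = √2*1 + 148 = √2 + 148 = 148 + √2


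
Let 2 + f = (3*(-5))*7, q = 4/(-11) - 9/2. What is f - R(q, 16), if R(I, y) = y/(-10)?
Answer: -527/5 ≈ -105.40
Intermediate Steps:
q = -107/22 (q = 4*(-1/11) - 9*½ = -4/11 - 9/2 = -107/22 ≈ -4.8636)
f = -107 (f = -2 + (3*(-5))*7 = -2 - 15*7 = -2 - 105 = -107)
R(I, y) = -y/10 (R(I, y) = y*(-⅒) = -y/10)
f - R(q, 16) = -107 - (-1)*16/10 = -107 - 1*(-8/5) = -107 + 8/5 = -527/5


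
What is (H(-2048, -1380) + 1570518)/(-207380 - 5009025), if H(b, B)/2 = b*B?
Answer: -7222998/5216405 ≈ -1.3847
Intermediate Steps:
H(b, B) = 2*B*b (H(b, B) = 2*(b*B) = 2*(B*b) = 2*B*b)
(H(-2048, -1380) + 1570518)/(-207380 - 5009025) = (2*(-1380)*(-2048) + 1570518)/(-207380 - 5009025) = (5652480 + 1570518)/(-5216405) = 7222998*(-1/5216405) = -7222998/5216405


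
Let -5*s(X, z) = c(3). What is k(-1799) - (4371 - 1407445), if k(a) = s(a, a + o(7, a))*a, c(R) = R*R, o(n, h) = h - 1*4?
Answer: 7031561/5 ≈ 1.4063e+6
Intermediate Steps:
o(n, h) = -4 + h (o(n, h) = h - 4 = -4 + h)
c(R) = R**2
s(X, z) = -9/5 (s(X, z) = -1/5*3**2 = -1/5*9 = -9/5)
k(a) = -9*a/5
k(-1799) - (4371 - 1407445) = -9/5*(-1799) - (4371 - 1407445) = 16191/5 - 1*(-1403074) = 16191/5 + 1403074 = 7031561/5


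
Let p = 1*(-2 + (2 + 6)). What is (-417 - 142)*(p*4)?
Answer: -13416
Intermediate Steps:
p = 6 (p = 1*(-2 + 8) = 1*6 = 6)
(-417 - 142)*(p*4) = (-417 - 142)*(6*4) = -559*24 = -13416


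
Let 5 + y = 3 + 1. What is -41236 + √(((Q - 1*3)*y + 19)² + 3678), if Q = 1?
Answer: -41236 + √4119 ≈ -41172.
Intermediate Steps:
y = -1 (y = -5 + (3 + 1) = -5 + 4 = -1)
-41236 + √(((Q - 1*3)*y + 19)² + 3678) = -41236 + √(((1 - 1*3)*(-1) + 19)² + 3678) = -41236 + √(((1 - 3)*(-1) + 19)² + 3678) = -41236 + √((-2*(-1) + 19)² + 3678) = -41236 + √((2 + 19)² + 3678) = -41236 + √(21² + 3678) = -41236 + √(441 + 3678) = -41236 + √4119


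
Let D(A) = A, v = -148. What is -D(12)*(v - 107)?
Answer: 3060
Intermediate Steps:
-D(12)*(v - 107) = -12*(-148 - 107) = -12*(-255) = -1*(-3060) = 3060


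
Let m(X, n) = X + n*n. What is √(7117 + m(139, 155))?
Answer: √31281 ≈ 176.86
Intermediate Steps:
m(X, n) = X + n²
√(7117 + m(139, 155)) = √(7117 + (139 + 155²)) = √(7117 + (139 + 24025)) = √(7117 + 24164) = √31281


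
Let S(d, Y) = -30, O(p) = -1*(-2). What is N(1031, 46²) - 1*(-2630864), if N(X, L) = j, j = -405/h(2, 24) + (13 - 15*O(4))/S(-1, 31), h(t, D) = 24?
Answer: 315701723/120 ≈ 2.6308e+6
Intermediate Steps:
O(p) = 2
j = -1957/120 (j = -405/24 + (13 - 15*2)/(-30) = -405*1/24 + (13 - 30)*(-1/30) = -135/8 - 17*(-1/30) = -135/8 + 17/30 = -1957/120 ≈ -16.308)
N(X, L) = -1957/120
N(1031, 46²) - 1*(-2630864) = -1957/120 - 1*(-2630864) = -1957/120 + 2630864 = 315701723/120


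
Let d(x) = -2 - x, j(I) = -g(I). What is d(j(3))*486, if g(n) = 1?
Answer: -486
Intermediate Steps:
j(I) = -1 (j(I) = -1*1 = -1)
d(j(3))*486 = (-2 - 1*(-1))*486 = (-2 + 1)*486 = -1*486 = -486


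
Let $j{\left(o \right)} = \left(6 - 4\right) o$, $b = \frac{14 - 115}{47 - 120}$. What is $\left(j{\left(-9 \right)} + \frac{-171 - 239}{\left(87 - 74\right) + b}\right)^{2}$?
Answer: $\frac{23843689}{11025} \approx 2162.7$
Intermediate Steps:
$b = \frac{101}{73}$ ($b = - \frac{101}{-73} = \left(-101\right) \left(- \frac{1}{73}\right) = \frac{101}{73} \approx 1.3836$)
$j{\left(o \right)} = 2 o$
$\left(j{\left(-9 \right)} + \frac{-171 - 239}{\left(87 - 74\right) + b}\right)^{2} = \left(2 \left(-9\right) + \frac{-171 - 239}{\left(87 - 74\right) + \frac{101}{73}}\right)^{2} = \left(-18 - \frac{410}{\left(87 - 74\right) + \frac{101}{73}}\right)^{2} = \left(-18 - \frac{410}{13 + \frac{101}{73}}\right)^{2} = \left(-18 - \frac{410}{\frac{1050}{73}}\right)^{2} = \left(-18 - \frac{2993}{105}\right)^{2} = \left(- \frac{4883}{105}\right)^{2} = \frac{23843689}{11025}$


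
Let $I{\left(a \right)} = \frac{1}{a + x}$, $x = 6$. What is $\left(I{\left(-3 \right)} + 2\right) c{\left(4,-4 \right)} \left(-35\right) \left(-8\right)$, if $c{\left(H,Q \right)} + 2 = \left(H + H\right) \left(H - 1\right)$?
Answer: $\frac{43120}{3} \approx 14373.0$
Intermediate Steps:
$c{\left(H,Q \right)} = -2 + 2 H \left(-1 + H\right)$ ($c{\left(H,Q \right)} = -2 + \left(H + H\right) \left(H - 1\right) = -2 + 2 H \left(-1 + H\right)$)
$I{\left(a \right)} = \frac{1}{6 + a}$ ($I{\left(a \right)} = \frac{1}{a + 6} = \frac{1}{6 + a}$)
$\left(I{\left(-3 \right)} + 2\right) c{\left(4,-4 \right)} \left(-35\right) \left(-8\right) = \left(\frac{1}{6 - 3} + 2\right) \left(-2 - 8 + 2 \cdot 4^{2}\right) \left(-35\right) \left(-8\right) = \left(\frac{1}{3} + 2\right) \left(-2 - 8 + 2 \cdot 16\right) \left(-35\right) \left(-8\right) = \left(\frac{1}{3} + 2\right) \left(-2 - 8 + 32\right) \left(-35\right) \left(-8\right) = \frac{7}{3} \cdot 22 \left(-35\right) \left(-8\right) = \frac{154}{3} \left(-35\right) \left(-8\right) = \left(- \frac{5390}{3}\right) \left(-8\right) = \frac{43120}{3}$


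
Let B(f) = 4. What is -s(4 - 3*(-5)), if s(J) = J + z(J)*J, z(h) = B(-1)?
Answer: -95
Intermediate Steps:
z(h) = 4
s(J) = 5*J (s(J) = J + 4*J = 5*J)
-s(4 - 3*(-5)) = -5*(4 - 3*(-5)) = -5*(4 + 15) = -5*19 = -1*95 = -95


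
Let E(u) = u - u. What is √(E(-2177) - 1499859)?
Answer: 3*I*√166651 ≈ 1224.7*I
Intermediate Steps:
E(u) = 0
√(E(-2177) - 1499859) = √(0 - 1499859) = √(-1499859) = 3*I*√166651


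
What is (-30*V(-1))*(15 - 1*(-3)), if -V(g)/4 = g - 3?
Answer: -8640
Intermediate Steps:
V(g) = 12 - 4*g (V(g) = -4*(g - 3) = -4*(-3 + g) = 12 - 4*g)
(-30*V(-1))*(15 - 1*(-3)) = (-30*(12 - 4*(-1)))*(15 - 1*(-3)) = (-30*(12 + 4))*(15 + 3) = -30*16*18 = -480*18 = -8640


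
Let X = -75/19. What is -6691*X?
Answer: 501825/19 ≈ 26412.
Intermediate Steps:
X = -75/19 (X = -75*1/19 = -75/19 ≈ -3.9474)
-6691*X = -6691*(-75/19) = 501825/19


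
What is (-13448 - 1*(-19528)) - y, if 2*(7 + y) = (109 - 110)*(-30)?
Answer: 6072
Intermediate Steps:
y = 8 (y = -7 + ((109 - 110)*(-30))/2 = -7 + (-1*(-30))/2 = -7 + (1/2)*30 = -7 + 15 = 8)
(-13448 - 1*(-19528)) - y = (-13448 - 1*(-19528)) - 1*8 = (-13448 + 19528) - 8 = 6080 - 8 = 6072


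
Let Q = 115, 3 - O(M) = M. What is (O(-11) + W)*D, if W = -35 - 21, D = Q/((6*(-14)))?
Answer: 115/2 ≈ 57.500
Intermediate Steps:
O(M) = 3 - M
D = -115/84 (D = 115/((6*(-14))) = 115/(-84) = 115*(-1/84) = -115/84 ≈ -1.3690)
W = -56
(O(-11) + W)*D = ((3 - 1*(-11)) - 56)*(-115/84) = ((3 + 11) - 56)*(-115/84) = (14 - 56)*(-115/84) = -42*(-115/84) = 115/2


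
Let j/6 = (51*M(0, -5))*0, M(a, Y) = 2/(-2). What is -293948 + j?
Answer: -293948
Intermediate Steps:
M(a, Y) = -1 (M(a, Y) = 2*(-½) = -1)
j = 0 (j = 6*((51*(-1))*0) = 6*(-51*0) = 6*0 = 0)
-293948 + j = -293948 + 0 = -293948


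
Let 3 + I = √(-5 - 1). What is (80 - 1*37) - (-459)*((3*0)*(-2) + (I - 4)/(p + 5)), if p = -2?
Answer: -1028 + 153*I*√6 ≈ -1028.0 + 374.77*I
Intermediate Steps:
I = -3 + I*√6 (I = -3 + √(-5 - 1) = -3 + √(-6) = -3 + I*√6 ≈ -3.0 + 2.4495*I)
(80 - 1*37) - (-459)*((3*0)*(-2) + (I - 4)/(p + 5)) = (80 - 1*37) - (-459)*((3*0)*(-2) + ((-3 + I*√6) - 4)/(-2 + 5)) = (80 - 37) - (-459)*(0*(-2) + (-7 + I*√6)/3) = 43 - (-459)*(0 + (-7 + I*√6)*(⅓)) = 43 - (-459)*(0 + (-7/3 + I*√6/3)) = 43 - (-459)*(-7/3 + I*√6/3) = 43 - 51*(21 - 3*I*√6) = 43 + (-1071 + 153*I*√6) = -1028 + 153*I*√6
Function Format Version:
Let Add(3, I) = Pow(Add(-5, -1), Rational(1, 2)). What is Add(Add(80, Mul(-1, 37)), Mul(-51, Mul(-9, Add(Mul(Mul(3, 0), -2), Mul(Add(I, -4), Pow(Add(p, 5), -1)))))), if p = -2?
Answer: Add(-1028, Mul(153, I, Pow(6, Rational(1, 2)))) ≈ Add(-1028.0, Mul(374.77, I))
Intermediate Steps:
I = Add(-3, Mul(I, Pow(6, Rational(1, 2)))) (I = Add(-3, Pow(Add(-5, -1), Rational(1, 2))) = Add(-3, Pow(-6, Rational(1, 2))) = Add(-3, Mul(I, Pow(6, Rational(1, 2)))) ≈ Add(-3.0000, Mul(2.4495, I)))
Add(Add(80, Mul(-1, 37)), Mul(-51, Mul(-9, Add(Mul(Mul(3, 0), -2), Mul(Add(I, -4), Pow(Add(p, 5), -1)))))) = Add(Add(80, Mul(-1, 37)), Mul(-51, Mul(-9, Add(Mul(Mul(3, 0), -2), Mul(Add(Add(-3, Mul(I, Pow(6, Rational(1, 2)))), -4), Pow(Add(-2, 5), -1)))))) = Add(Add(80, -37), Mul(-51, Mul(-9, Add(Mul(0, -2), Mul(Add(-7, Mul(I, Pow(6, Rational(1, 2)))), Pow(3, -1)))))) = Add(43, Mul(-51, Mul(-9, Add(0, Mul(Add(-7, Mul(I, Pow(6, Rational(1, 2)))), Rational(1, 3)))))) = Add(43, Mul(-51, Mul(-9, Add(0, Add(Rational(-7, 3), Mul(Rational(1, 3), I, Pow(6, Rational(1, 2)))))))) = Add(43, Mul(-51, Mul(-9, Add(Rational(-7, 3), Mul(Rational(1, 3), I, Pow(6, Rational(1, 2))))))) = Add(43, Mul(-51, Add(21, Mul(-3, I, Pow(6, Rational(1, 2)))))) = Add(43, Add(-1071, Mul(153, I, Pow(6, Rational(1, 2))))) = Add(-1028, Mul(153, I, Pow(6, Rational(1, 2))))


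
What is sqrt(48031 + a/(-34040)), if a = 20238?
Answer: sqrt(3478366766755)/8510 ≈ 219.16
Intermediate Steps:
sqrt(48031 + a/(-34040)) = sqrt(48031 + 20238/(-34040)) = sqrt(48031 + 20238*(-1/34040)) = sqrt(48031 - 10119/17020) = sqrt(817477501/17020) = sqrt(3478366766755)/8510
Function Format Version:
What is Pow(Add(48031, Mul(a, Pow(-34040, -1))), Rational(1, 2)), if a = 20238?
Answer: Mul(Rational(1, 8510), Pow(3478366766755, Rational(1, 2))) ≈ 219.16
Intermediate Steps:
Pow(Add(48031, Mul(a, Pow(-34040, -1))), Rational(1, 2)) = Pow(Add(48031, Mul(20238, Pow(-34040, -1))), Rational(1, 2)) = Pow(Add(48031, Mul(20238, Rational(-1, 34040))), Rational(1, 2)) = Pow(Add(48031, Rational(-10119, 17020)), Rational(1, 2)) = Pow(Rational(817477501, 17020), Rational(1, 2)) = Mul(Rational(1, 8510), Pow(3478366766755, Rational(1, 2)))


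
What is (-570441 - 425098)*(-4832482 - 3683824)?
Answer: 8478314758934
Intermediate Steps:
(-570441 - 425098)*(-4832482 - 3683824) = -995539*(-8516306) = 8478314758934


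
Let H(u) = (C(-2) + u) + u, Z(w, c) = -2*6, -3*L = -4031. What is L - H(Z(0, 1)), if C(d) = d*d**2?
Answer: 4127/3 ≈ 1375.7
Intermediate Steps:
L = 4031/3 (L = -1/3*(-4031) = 4031/3 ≈ 1343.7)
Z(w, c) = -12
C(d) = d**3
H(u) = -8 + 2*u (H(u) = ((-2)**3 + u) + u = (-8 + u) + u = -8 + 2*u)
L - H(Z(0, 1)) = 4031/3 - (-8 + 2*(-12)) = 4031/3 - (-8 - 24) = 4031/3 - 1*(-32) = 4031/3 + 32 = 4127/3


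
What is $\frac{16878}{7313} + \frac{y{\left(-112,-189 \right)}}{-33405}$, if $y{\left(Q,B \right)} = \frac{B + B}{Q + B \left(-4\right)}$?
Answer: $\frac{8645146197}{3745791730} \approx 2.308$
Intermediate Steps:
$y{\left(Q,B \right)} = \frac{2 B}{Q - 4 B}$
$\frac{16878}{7313} + \frac{y{\left(-112,-189 \right)}}{-33405} = \frac{16878}{7313} + \frac{\left(-2\right) \left(-189\right) \frac{1}{\left(-1\right) \left(-112\right) + 4 \left(-189\right)}}{-33405} = 16878 \cdot \frac{1}{7313} + \left(-2\right) \left(-189\right) \frac{1}{112 - 756} \left(- \frac{1}{33405}\right) = \frac{16878}{7313} + \left(-2\right) \left(-189\right) \frac{1}{-644} \left(- \frac{1}{33405}\right) = \frac{16878}{7313} + \left(-2\right) \left(-189\right) \left(- \frac{1}{644}\right) \left(- \frac{1}{33405}\right) = \frac{16878}{7313} - - \frac{9}{512210} = \frac{16878}{7313} + \frac{9}{512210} = \frac{8645146197}{3745791730}$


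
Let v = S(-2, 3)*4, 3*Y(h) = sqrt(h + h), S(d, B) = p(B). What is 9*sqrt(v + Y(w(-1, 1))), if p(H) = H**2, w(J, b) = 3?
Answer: 3*sqrt(324 + 3*sqrt(6)) ≈ 54.609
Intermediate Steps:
S(d, B) = B**2
Y(h) = sqrt(2)*sqrt(h)/3 (Y(h) = sqrt(h + h)/3 = sqrt(2*h)/3 = (sqrt(2)*sqrt(h))/3 = sqrt(2)*sqrt(h)/3)
v = 36 (v = 3**2*4 = 9*4 = 36)
9*sqrt(v + Y(w(-1, 1))) = 9*sqrt(36 + sqrt(2)*sqrt(3)/3) = 9*sqrt(36 + sqrt(6)/3)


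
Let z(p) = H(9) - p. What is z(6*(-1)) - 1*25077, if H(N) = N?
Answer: -25062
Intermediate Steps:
z(p) = 9 - p
z(6*(-1)) - 1*25077 = (9 - 6*(-1)) - 1*25077 = (9 - 1*(-6)) - 25077 = (9 + 6) - 25077 = 15 - 25077 = -25062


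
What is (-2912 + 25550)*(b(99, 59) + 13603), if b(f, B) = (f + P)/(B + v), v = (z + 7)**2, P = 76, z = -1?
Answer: 5851741896/19 ≈ 3.0799e+8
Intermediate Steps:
v = 36 (v = (-1 + 7)**2 = 6**2 = 36)
b(f, B) = (76 + f)/(36 + B) (b(f, B) = (f + 76)/(B + 36) = (76 + f)/(36 + B))
(-2912 + 25550)*(b(99, 59) + 13603) = (-2912 + 25550)*((76 + 99)/(36 + 59) + 13603) = 22638*(175/95 + 13603) = 22638*((1/95)*175 + 13603) = 22638*(35/19 + 13603) = 22638*(258492/19) = 5851741896/19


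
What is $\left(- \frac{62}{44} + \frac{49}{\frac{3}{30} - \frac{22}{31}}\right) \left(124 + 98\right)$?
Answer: $- \frac{1797349}{99} \approx -18155.0$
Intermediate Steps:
$\left(- \frac{62}{44} + \frac{49}{\frac{3}{30} - \frac{22}{31}}\right) \left(124 + 98\right) = \left(\left(-62\right) \frac{1}{44} + \frac{49}{3 \cdot \frac{1}{30} - \frac{22}{31}}\right) 222 = \left(- \frac{31}{22} + \frac{49}{\frac{1}{10} - \frac{22}{31}}\right) 222 = \left(- \frac{31}{22} + \frac{49}{- \frac{189}{310}}\right) 222 = \left(- \frac{31}{22} + 49 \left(- \frac{310}{189}\right)\right) 222 = \left(- \frac{31}{22} - \frac{2170}{27}\right) 222 = \left(- \frac{48577}{594}\right) 222 = - \frac{1797349}{99}$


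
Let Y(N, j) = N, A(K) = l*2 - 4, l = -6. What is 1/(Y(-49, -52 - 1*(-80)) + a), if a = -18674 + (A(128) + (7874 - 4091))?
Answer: -1/14956 ≈ -6.6863e-5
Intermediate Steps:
A(K) = -16 (A(K) = -6*2 - 4 = -12 - 4 = -16)
a = -14907 (a = -18674 + (-16 + (7874 - 4091)) = -18674 + (-16 + 3783) = -18674 + 3767 = -14907)
1/(Y(-49, -52 - 1*(-80)) + a) = 1/(-49 - 14907) = 1/(-14956) = -1/14956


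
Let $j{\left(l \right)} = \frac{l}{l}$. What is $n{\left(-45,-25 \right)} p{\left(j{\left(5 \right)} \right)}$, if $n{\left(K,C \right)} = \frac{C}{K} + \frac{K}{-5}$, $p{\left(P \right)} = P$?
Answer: $\frac{86}{9} \approx 9.5556$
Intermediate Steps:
$j{\left(l \right)} = 1$
$n{\left(K,C \right)} = - \frac{K}{5} + \frac{C}{K}$ ($n{\left(K,C \right)} = \frac{C}{K} + K \left(- \frac{1}{5}\right) = \frac{C}{K} - \frac{K}{5} = - \frac{K}{5} + \frac{C}{K}$)
$n{\left(-45,-25 \right)} p{\left(j{\left(5 \right)} \right)} = \left(\left(- \frac{1}{5}\right) \left(-45\right) - \frac{25}{-45}\right) 1 = \left(9 - - \frac{5}{9}\right) 1 = \left(9 + \frac{5}{9}\right) 1 = \frac{86}{9} \cdot 1 = \frac{86}{9}$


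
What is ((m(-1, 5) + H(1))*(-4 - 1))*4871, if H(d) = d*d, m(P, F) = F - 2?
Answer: -97420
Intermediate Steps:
m(P, F) = -2 + F
H(d) = d²
((m(-1, 5) + H(1))*(-4 - 1))*4871 = (((-2 + 5) + 1²)*(-4 - 1))*4871 = ((3 + 1)*(-5))*4871 = (4*(-5))*4871 = -20*4871 = -97420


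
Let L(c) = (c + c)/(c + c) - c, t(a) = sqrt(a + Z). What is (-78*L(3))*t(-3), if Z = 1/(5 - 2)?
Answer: 104*I*sqrt(6) ≈ 254.75*I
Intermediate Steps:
Z = 1/3 ≈ 0.33333
t(a) = sqrt(1/3 + a) (t(a) = sqrt(a + 1/3) = sqrt(1/3 + a))
L(c) = 1 - c (L(c) = (2*c)/((2*c)) - c = (2*c)*(1/(2*c)) - c = 1 - c)
(-78*L(3))*t(-3) = (-78*(1 - 1*3))*(sqrt(3 + 9*(-3))/3) = (-78*(1 - 3))*(sqrt(3 - 27)/3) = (-78*(-2))*(sqrt(-24)/3) = 156*((2*I*sqrt(6))/3) = 156*(2*I*sqrt(6)/3) = 104*I*sqrt(6)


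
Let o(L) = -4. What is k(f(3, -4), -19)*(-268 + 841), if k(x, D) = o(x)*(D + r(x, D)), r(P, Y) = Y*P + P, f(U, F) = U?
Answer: 167316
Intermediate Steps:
r(P, Y) = P + P*Y (r(P, Y) = P*Y + P = P + P*Y)
k(x, D) = -4*D - 4*x*(1 + D) (k(x, D) = -4*(D + x*(1 + D)) = -4*D - 4*x*(1 + D))
k(f(3, -4), -19)*(-268 + 841) = (-4*(-19) - 4*3*(1 - 19))*(-268 + 841) = (76 - 4*3*(-18))*573 = (76 + 216)*573 = 292*573 = 167316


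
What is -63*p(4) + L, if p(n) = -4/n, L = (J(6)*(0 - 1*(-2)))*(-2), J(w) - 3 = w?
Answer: 27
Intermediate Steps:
J(w) = 3 + w
L = -36 (L = ((3 + 6)*(0 - 1*(-2)))*(-2) = (9*(0 + 2))*(-2) = (9*2)*(-2) = 18*(-2) = -36)
-63*p(4) + L = -(-252)/4 - 36 = -63*(-1) - 36 = 63 - 36 = 27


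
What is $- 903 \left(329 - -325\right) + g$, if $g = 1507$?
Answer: $-589055$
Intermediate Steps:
$- 903 \left(329 - -325\right) + g = - 903 \left(329 - -325\right) + 1507 = - 903 \left(329 + 325\right) + 1507 = \left(-903\right) 654 + 1507 = -590562 + 1507 = -589055$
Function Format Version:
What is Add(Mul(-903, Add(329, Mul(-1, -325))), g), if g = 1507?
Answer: -589055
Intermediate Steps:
Add(Mul(-903, Add(329, Mul(-1, -325))), g) = Add(Mul(-903, Add(329, Mul(-1, -325))), 1507) = Add(Mul(-903, Add(329, 325)), 1507) = Add(Mul(-903, 654), 1507) = Add(-590562, 1507) = -589055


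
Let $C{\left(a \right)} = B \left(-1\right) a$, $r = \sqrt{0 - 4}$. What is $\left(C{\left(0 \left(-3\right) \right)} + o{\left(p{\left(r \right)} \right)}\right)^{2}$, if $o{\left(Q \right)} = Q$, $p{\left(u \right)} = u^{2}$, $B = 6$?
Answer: $16$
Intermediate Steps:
$r = 2 i$ ($r = \sqrt{-4} = 2 i \approx 2.0 i$)
$C{\left(a \right)} = - 6 a$ ($C{\left(a \right)} = 6 \left(-1\right) a = - 6 a$)
$\left(C{\left(0 \left(-3\right) \right)} + o{\left(p{\left(r \right)} \right)}\right)^{2} = \left(- 6 \cdot 0 \left(-3\right) + \left(2 i\right)^{2}\right)^{2} = \left(\left(-6\right) 0 - 4\right)^{2} = \left(0 - 4\right)^{2} = \left(-4\right)^{2} = 16$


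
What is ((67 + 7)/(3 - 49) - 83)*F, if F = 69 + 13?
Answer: -159572/23 ≈ -6937.9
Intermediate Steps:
F = 82
((67 + 7)/(3 - 49) - 83)*F = ((67 + 7)/(3 - 49) - 83)*82 = (74/(-46) - 83)*82 = (74*(-1/46) - 83)*82 = (-37/23 - 83)*82 = -1946/23*82 = -159572/23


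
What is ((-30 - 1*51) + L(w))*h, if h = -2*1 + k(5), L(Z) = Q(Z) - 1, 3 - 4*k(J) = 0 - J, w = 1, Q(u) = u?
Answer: 0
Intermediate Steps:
k(J) = ¾ + J/4 (k(J) = ¾ - (0 - J)/4 = ¾ - (-1)*J/4 = ¾ + J/4)
L(Z) = -1 + Z (L(Z) = Z - 1 = -1 + Z)
h = 0 (h = -2*1 + (¾ + (¼)*5) = -2 + (¾ + 5/4) = -2 + 2 = 0)
((-30 - 1*51) + L(w))*h = ((-30 - 1*51) + (-1 + 1))*0 = ((-30 - 51) + 0)*0 = (-81 + 0)*0 = -81*0 = 0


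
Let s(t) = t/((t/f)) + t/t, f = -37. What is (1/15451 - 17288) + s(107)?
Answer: -267673123/15451 ≈ -17324.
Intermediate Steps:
s(t) = -36 (s(t) = t/((t/(-37))) + t/t = t/((t*(-1/37))) + 1 = t/((-t/37)) + 1 = t*(-37/t) + 1 = -37 + 1 = -36)
(1/15451 - 17288) + s(107) = (1/15451 - 17288) - 36 = -267116887/15451 - 36 = -267673123/15451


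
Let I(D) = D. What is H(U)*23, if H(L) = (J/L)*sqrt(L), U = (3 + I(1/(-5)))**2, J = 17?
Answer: 1955/14 ≈ 139.64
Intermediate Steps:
U = 196/25 (U = (3 + 1/(-5))**2 = (3 - 1/5)**2 = (14/5)**2 = 196/25 ≈ 7.8400)
H(L) = 17/sqrt(L) (H(L) = (17/L)*sqrt(L) = 17/sqrt(L))
H(U)*23 = (17/sqrt(196/25))*23 = (17*(5/14))*23 = (85/14)*23 = 1955/14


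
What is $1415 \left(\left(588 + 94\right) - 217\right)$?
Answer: $657975$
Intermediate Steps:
$1415 \left(\left(588 + 94\right) - 217\right) = 1415 \left(682 - 217\right) = 1415 \cdot 465 = 657975$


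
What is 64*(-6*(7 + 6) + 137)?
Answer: 3776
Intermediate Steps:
64*(-6*(7 + 6) + 137) = 64*(-6*13 + 137) = 64*(-78 + 137) = 64*59 = 3776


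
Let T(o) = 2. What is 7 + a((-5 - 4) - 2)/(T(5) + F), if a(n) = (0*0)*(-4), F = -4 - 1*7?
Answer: 7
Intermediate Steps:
F = -11 (F = -4 - 7 = -11)
a(n) = 0 (a(n) = 0*(-4) = 0)
7 + a((-5 - 4) - 2)/(T(5) + F) = 7 + 0/(2 - 11) = 7 + 0/(-9) = 7 - ⅑*0 = 7 + 0 = 7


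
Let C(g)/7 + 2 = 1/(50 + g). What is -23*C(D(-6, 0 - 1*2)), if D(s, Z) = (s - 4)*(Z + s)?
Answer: 41699/130 ≈ 320.76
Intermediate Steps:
D(s, Z) = (-4 + s)*(Z + s)
C(g) = -14 + 7/(50 + g)
-23*C(D(-6, 0 - 1*2)) = -161*(-99 - 2*((-6)**2 - 4*(0 - 1*2) - 4*(-6) + (0 - 1*2)*(-6)))/(50 + ((-6)**2 - 4*(0 - 1*2) - 4*(-6) + (0 - 1*2)*(-6))) = -161*(-99 - 2*(36 - 4*(0 - 2) + 24 + (0 - 2)*(-6)))/(50 + (36 - 4*(0 - 2) + 24 + (0 - 2)*(-6))) = -161*(-99 - 2*(36 - 4*(-2) + 24 - 2*(-6)))/(50 + (36 - 4*(-2) + 24 - 2*(-6))) = -161*(-99 - 2*(36 + 8 + 24 + 12))/(50 + (36 + 8 + 24 + 12)) = -161*(-99 - 2*80)/(50 + 80) = -161*(-99 - 160)/130 = -161*(-259)/130 = -23*(-1813/130) = 41699/130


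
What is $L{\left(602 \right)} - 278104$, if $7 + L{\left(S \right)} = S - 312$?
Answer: $-277821$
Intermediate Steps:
$L{\left(S \right)} = -319 + S$ ($L{\left(S \right)} = -7 + \left(S - 312\right) = -7 + \left(-312 + S\right) = -319 + S$)
$L{\left(602 \right)} - 278104 = \left(-319 + 602\right) - 278104 = 283 - 278104 = -277821$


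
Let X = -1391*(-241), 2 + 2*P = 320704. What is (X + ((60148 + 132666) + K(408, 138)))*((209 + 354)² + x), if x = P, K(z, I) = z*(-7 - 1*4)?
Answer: 249904227240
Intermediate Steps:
P = 160351 (P = -1 + (½)*320704 = -1 + 160352 = 160351)
K(z, I) = -11*z (K(z, I) = z*(-7 - 4) = z*(-11) = -11*z)
x = 160351
X = 335231
(X + ((60148 + 132666) + K(408, 138)))*((209 + 354)² + x) = (335231 + ((60148 + 132666) - 11*408))*((209 + 354)² + 160351) = (335231 + (192814 - 4488))*(563² + 160351) = (335231 + 188326)*(316969 + 160351) = 523557*477320 = 249904227240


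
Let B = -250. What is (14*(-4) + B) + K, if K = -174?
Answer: -480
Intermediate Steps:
(14*(-4) + B) + K = (14*(-4) - 250) - 174 = (-56 - 250) - 174 = -306 - 174 = -480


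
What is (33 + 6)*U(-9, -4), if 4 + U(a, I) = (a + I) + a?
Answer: -1014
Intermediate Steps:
U(a, I) = -4 + I + 2*a (U(a, I) = -4 + ((a + I) + a) = -4 + ((I + a) + a) = -4 + (I + 2*a) = -4 + I + 2*a)
(33 + 6)*U(-9, -4) = (33 + 6)*(-4 - 4 + 2*(-9)) = 39*(-4 - 4 - 18) = 39*(-26) = -1014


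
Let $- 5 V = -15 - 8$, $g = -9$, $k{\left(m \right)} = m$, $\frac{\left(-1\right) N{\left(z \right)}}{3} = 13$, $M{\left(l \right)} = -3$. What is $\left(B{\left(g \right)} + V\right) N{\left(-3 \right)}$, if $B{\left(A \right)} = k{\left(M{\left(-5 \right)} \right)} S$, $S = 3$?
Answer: $\frac{858}{5} \approx 171.6$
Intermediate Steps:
$N{\left(z \right)} = -39$ ($N{\left(z \right)} = \left(-3\right) 13 = -39$)
$V = \frac{23}{5}$ ($V = - \frac{-15 - 8}{5} = \left(- \frac{1}{5}\right) \left(-23\right) = \frac{23}{5} \approx 4.6$)
$B{\left(A \right)} = -9$ ($B{\left(A \right)} = \left(-3\right) 3 = -9$)
$\left(B{\left(g \right)} + V\right) N{\left(-3 \right)} = \left(-9 + \frac{23}{5}\right) \left(-39\right) = \left(- \frac{22}{5}\right) \left(-39\right) = \frac{858}{5}$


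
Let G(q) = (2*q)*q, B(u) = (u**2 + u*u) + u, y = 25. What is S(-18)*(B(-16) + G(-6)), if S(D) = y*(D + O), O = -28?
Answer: -653200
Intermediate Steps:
S(D) = -700 + 25*D (S(D) = 25*(D - 28) = 25*(-28 + D) = -700 + 25*D)
B(u) = u + 2*u**2 (B(u) = (u**2 + u**2) + u = 2*u**2 + u = u + 2*u**2)
G(q) = 2*q**2
S(-18)*(B(-16) + G(-6)) = (-700 + 25*(-18))*(-16*(1 + 2*(-16)) + 2*(-6)**2) = (-700 - 450)*(-16*(1 - 32) + 2*36) = -1150*(-16*(-31) + 72) = -1150*(496 + 72) = -1150*568 = -653200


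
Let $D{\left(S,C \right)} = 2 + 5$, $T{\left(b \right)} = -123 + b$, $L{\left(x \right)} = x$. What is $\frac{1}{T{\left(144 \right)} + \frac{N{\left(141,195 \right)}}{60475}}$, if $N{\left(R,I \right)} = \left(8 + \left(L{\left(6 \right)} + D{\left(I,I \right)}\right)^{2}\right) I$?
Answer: $\frac{205}{4422} \approx 0.046359$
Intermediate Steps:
$D{\left(S,C \right)} = 7$
$N{\left(R,I \right)} = 177 I$ ($N{\left(R,I \right)} = \left(8 + \left(6 + 7\right)^{2}\right) I = \left(8 + 13^{2}\right) I = \left(8 + 169\right) I = 177 I$)
$\frac{1}{T{\left(144 \right)} + \frac{N{\left(141,195 \right)}}{60475}} = \frac{1}{\left(-123 + 144\right) + \frac{177 \cdot 195}{60475}} = \frac{1}{21 + 34515 \cdot \frac{1}{60475}} = \frac{1}{21 + \frac{117}{205}} = \frac{1}{\frac{4422}{205}} = \frac{205}{4422}$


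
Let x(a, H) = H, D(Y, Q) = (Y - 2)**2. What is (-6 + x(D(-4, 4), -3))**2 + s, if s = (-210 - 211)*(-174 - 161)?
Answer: 141116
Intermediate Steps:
D(Y, Q) = (-2 + Y)**2
s = 141035 (s = -421*(-335) = 141035)
(-6 + x(D(-4, 4), -3))**2 + s = (-6 - 3)**2 + 141035 = (-9)**2 + 141035 = 81 + 141035 = 141116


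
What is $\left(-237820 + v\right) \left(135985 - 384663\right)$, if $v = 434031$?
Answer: $-48793359058$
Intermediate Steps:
$\left(-237820 + v\right) \left(135985 - 384663\right) = \left(-237820 + 434031\right) \left(135985 - 384663\right) = 196211 \left(-248678\right) = -48793359058$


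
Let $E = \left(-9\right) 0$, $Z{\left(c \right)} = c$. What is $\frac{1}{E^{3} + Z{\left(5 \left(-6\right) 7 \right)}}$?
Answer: $- \frac{1}{210} \approx -0.0047619$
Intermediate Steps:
$E = 0$
$\frac{1}{E^{3} + Z{\left(5 \left(-6\right) 7 \right)}} = \frac{1}{0^{3} + 5 \left(-6\right) 7} = \frac{1}{0 - 210} = \frac{1}{-210} = - \frac{1}{210}$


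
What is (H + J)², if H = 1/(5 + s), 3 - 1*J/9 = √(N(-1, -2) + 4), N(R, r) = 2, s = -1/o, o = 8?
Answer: 1864927/1521 - 6366*√6/13 ≈ 26.623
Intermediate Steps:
s = -⅛ (s = -1/8 = -1*⅛ = -⅛ ≈ -0.12500)
J = 27 - 9*√6 (J = 27 - 9*√(2 + 4) = 27 - 9*√6 ≈ 4.9546)
H = 8/39 (H = 1/(5 - ⅛) = 1/(39/8) = 8/39 ≈ 0.20513)
(H + J)² = (8/39 + (27 - 9*√6))² = (1061/39 - 9*√6)²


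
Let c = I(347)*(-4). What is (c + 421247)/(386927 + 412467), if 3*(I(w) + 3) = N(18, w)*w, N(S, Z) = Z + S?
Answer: 757157/2398182 ≈ 0.31572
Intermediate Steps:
N(S, Z) = S + Z
I(w) = -3 + w*(18 + w)/3 (I(w) = -3 + ((18 + w)*w)/3 = -3 + (w*(18 + w))/3 = -3 + w*(18 + w)/3)
c = -506584/3 (c = (-3 + (⅓)*347*(18 + 347))*(-4) = (-3 + (⅓)*347*365)*(-4) = (-3 + 126655/3)*(-4) = (126646/3)*(-4) = -506584/3 ≈ -1.6886e+5)
(c + 421247)/(386927 + 412467) = (-506584/3 + 421247)/(386927 + 412467) = (757157/3)/799394 = (757157/3)*(1/799394) = 757157/2398182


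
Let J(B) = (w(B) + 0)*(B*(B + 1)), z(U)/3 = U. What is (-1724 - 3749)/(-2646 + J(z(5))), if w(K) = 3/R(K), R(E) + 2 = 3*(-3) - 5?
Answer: 421/207 ≈ 2.0338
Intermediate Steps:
z(U) = 3*U
R(E) = -16 (R(E) = -2 + (3*(-3) - 5) = -2 + (-9 - 5) = -2 - 14 = -16)
w(K) = -3/16 (w(K) = 3/(-16) = 3*(-1/16) = -3/16)
J(B) = -3*B*(1 + B)/16 (J(B) = (-3/16 + 0)*(B*(B + 1)) = -3*B*(1 + B)/16)
(-1724 - 3749)/(-2646 + J(z(5))) = (-1724 - 3749)/(-2646 - 3*3*5*(1 + 3*5)/16) = -5473/(-2646 - 3/16*15*(1 + 15)) = -5473/(-2646 - 3/16*15*16) = -5473/(-2646 - 45) = -5473/(-2691) = -5473*(-1/2691) = 421/207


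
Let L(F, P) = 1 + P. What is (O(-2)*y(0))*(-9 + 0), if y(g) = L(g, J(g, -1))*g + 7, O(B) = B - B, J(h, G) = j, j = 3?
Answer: 0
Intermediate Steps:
J(h, G) = 3
O(B) = 0
y(g) = 7 + 4*g (y(g) = (1 + 3)*g + 7 = 4*g + 7 = 7 + 4*g)
(O(-2)*y(0))*(-9 + 0) = (0*(7 + 4*0))*(-9 + 0) = (0*(7 + 0))*(-9) = (0*7)*(-9) = 0*(-9) = 0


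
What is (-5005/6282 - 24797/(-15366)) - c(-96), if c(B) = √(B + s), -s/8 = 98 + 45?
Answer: 6572327/8044101 - 2*I*√310 ≈ 0.81704 - 35.214*I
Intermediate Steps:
s = -1144 (s = -8*(98 + 45) = -8*143 = -1144)
c(B) = √(-1144 + B) (c(B) = √(B - 1144) = √(-1144 + B))
(-5005/6282 - 24797/(-15366)) - c(-96) = (-5005/6282 - 24797/(-15366)) - √(-1144 - 96) = (-5005*1/6282 - 24797*(-1/15366)) - √(-1240) = (-5005/6282 + 24797/15366) - 2*I*√310 = 6572327/8044101 - 2*I*√310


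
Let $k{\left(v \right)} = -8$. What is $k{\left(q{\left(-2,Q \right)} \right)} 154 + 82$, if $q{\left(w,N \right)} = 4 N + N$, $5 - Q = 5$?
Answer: $-1150$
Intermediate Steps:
$Q = 0$ ($Q = 5 - 5 = 0$)
$q{\left(w,N \right)} = 5 N$
$k{\left(q{\left(-2,Q \right)} \right)} 154 + 82 = \left(-8\right) 154 + 82 = -1232 + 82 = -1150$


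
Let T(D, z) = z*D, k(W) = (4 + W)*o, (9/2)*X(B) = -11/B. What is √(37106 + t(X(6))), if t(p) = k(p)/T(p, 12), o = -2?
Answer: √161640138/66 ≈ 192.63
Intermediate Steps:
X(B) = -22/(9*B) (X(B) = 2*(-11/B)/9 = -22/(9*B))
k(W) = -8 - 2*W (k(W) = (4 + W)*(-2) = -8 - 2*W)
T(D, z) = D*z
t(p) = (-8 - 2*p)/(12*p) (t(p) = (-8 - 2*p)/((p*12)) = (-8 - 2*p)/((12*p)) = (-8 - 2*p)*(1/(12*p)) = (-8 - 2*p)/(12*p))
√(37106 + t(X(6))) = √(37106 + (-4 - (-22)/(9*6))/(6*((-22/9/6)))) = √(37106 + (-4 - (-22)/(9*6))/(6*((-22/9*⅙)))) = √(37106 + (-4 - 1*(-11/27))/(6*(-11/27))) = √(37106 + (⅙)*(-27/11)*(-4 + 11/27)) = √(37106 + (⅙)*(-27/11)*(-97/27)) = √(37106 + 97/66) = √(2449093/66) = √161640138/66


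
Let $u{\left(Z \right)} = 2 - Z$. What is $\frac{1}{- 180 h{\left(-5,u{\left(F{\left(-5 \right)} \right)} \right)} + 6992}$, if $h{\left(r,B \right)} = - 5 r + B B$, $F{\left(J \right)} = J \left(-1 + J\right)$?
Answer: $- \frac{1}{138628} \approx -7.2136 \cdot 10^{-6}$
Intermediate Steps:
$h{\left(r,B \right)} = B^{2} - 5 r$ ($h{\left(r,B \right)} = - 5 r + B^{2} = B^{2} - 5 r$)
$\frac{1}{- 180 h{\left(-5,u{\left(F{\left(-5 \right)} \right)} \right)} + 6992} = \frac{1}{- 180 \left(\left(2 - - 5 \left(-1 - 5\right)\right)^{2} - -25\right) + 6992} = \frac{1}{- 180 \left(\left(2 - \left(-5\right) \left(-6\right)\right)^{2} + 25\right) + 6992} = \frac{1}{- 180 \left(\left(2 - 30\right)^{2} + 25\right) + 6992} = \frac{1}{- 180 \left(\left(-28\right)^{2} + 25\right) + 6992} = \frac{1}{- 180 \left(784 + 25\right) + 6992} = \frac{1}{\left(-180\right) 809 + 6992} = \frac{1}{-145620 + 6992} = \frac{1}{-138628} = - \frac{1}{138628}$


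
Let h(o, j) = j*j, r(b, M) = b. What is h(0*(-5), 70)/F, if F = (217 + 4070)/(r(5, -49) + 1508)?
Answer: 7413700/4287 ≈ 1729.3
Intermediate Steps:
h(o, j) = j²
F = 4287/1513 (F = (217 + 4070)/(5 + 1508) = 4287/1513 ≈ 2.8334)
h(0*(-5), 70)/F = 70²/(4287/1513) = 4900*(1513/4287) = 7413700/4287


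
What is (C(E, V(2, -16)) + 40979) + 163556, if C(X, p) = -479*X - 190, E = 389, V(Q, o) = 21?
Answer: 18014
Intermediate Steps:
C(X, p) = -190 - 479*X
(C(E, V(2, -16)) + 40979) + 163556 = ((-190 - 479*389) + 40979) + 163556 = ((-190 - 186331) + 40979) + 163556 = (-186521 + 40979) + 163556 = -145542 + 163556 = 18014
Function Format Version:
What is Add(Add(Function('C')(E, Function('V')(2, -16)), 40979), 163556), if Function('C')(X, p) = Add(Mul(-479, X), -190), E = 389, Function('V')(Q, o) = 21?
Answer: 18014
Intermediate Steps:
Function('C')(X, p) = Add(-190, Mul(-479, X))
Add(Add(Function('C')(E, Function('V')(2, -16)), 40979), 163556) = Add(Add(Add(-190, Mul(-479, 389)), 40979), 163556) = Add(Add(Add(-190, -186331), 40979), 163556) = Add(Add(-186521, 40979), 163556) = Add(-145542, 163556) = 18014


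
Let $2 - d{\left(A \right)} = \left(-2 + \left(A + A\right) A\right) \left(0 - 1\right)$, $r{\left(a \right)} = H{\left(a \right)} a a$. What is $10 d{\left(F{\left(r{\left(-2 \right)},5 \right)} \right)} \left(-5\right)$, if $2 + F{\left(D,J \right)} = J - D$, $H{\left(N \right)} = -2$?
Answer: $-12100$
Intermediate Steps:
$r{\left(a \right)} = - 2 a^{2}$ ($r{\left(a \right)} = - 2 a a = - 2 a^{2}$)
$F{\left(D,J \right)} = -2 + J - D$ ($F{\left(D,J \right)} = -2 - \left(D - J\right) = -2 + J - D$)
$d{\left(A \right)} = 2 A^{2}$ ($d{\left(A \right)} = 2 - \left(-2 + \left(A + A\right) A\right) \left(0 - 1\right) = 2 - \left(-2 + 2 A A\right) \left(-1\right) = 2 - \left(-2 + 2 A^{2}\right) \left(-1\right) = 2 - \left(2 - 2 A^{2}\right) = 2 + \left(-2 + 2 A^{2}\right) = 2 A^{2}$)
$10 d{\left(F{\left(r{\left(-2 \right)},5 \right)} \right)} \left(-5\right) = 10 \cdot 2 \left(-2 + 5 - - 2 \left(-2\right)^{2}\right)^{2} \left(-5\right) = 10 \cdot 2 \left(-2 + 5 - \left(-2\right) 4\right)^{2} \left(-5\right) = 10 \cdot 2 \left(-2 + 5 - -8\right)^{2} \left(-5\right) = 10 \cdot 2 \left(-2 + 5 + 8\right)^{2} \left(-5\right) = 10 \cdot 2 \cdot 11^{2} \left(-5\right) = 10 \cdot 2 \cdot 121 \left(-5\right) = 10 \cdot 242 \left(-5\right) = 2420 \left(-5\right) = -12100$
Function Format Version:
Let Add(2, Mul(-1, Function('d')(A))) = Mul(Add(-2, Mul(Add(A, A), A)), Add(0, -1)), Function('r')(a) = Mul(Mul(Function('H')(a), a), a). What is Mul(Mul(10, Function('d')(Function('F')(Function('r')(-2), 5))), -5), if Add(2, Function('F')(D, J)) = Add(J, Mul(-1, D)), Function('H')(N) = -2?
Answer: -12100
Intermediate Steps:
Function('r')(a) = Mul(-2, Pow(a, 2)) (Function('r')(a) = Mul(Mul(-2, a), a) = Mul(-2, Pow(a, 2)))
Function('F')(D, J) = Add(-2, J, Mul(-1, D)) (Function('F')(D, J) = Add(-2, Add(J, Mul(-1, D))) = Add(-2, J, Mul(-1, D)))
Function('d')(A) = Mul(2, Pow(A, 2)) (Function('d')(A) = Add(2, Mul(-1, Mul(Add(-2, Mul(Add(A, A), A)), Add(0, -1)))) = Add(2, Mul(-1, Mul(Add(-2, Mul(Mul(2, A), A)), -1))) = Add(2, Mul(-1, Mul(Add(-2, Mul(2, Pow(A, 2))), -1))) = Add(2, Mul(-1, Add(2, Mul(-2, Pow(A, 2))))) = Add(2, Add(-2, Mul(2, Pow(A, 2)))) = Mul(2, Pow(A, 2)))
Mul(Mul(10, Function('d')(Function('F')(Function('r')(-2), 5))), -5) = Mul(Mul(10, Mul(2, Pow(Add(-2, 5, Mul(-1, Mul(-2, Pow(-2, 2)))), 2))), -5) = Mul(Mul(10, Mul(2, Pow(Add(-2, 5, Mul(-1, Mul(-2, 4))), 2))), -5) = Mul(Mul(10, Mul(2, Pow(Add(-2, 5, Mul(-1, -8)), 2))), -5) = Mul(Mul(10, Mul(2, Pow(Add(-2, 5, 8), 2))), -5) = Mul(Mul(10, Mul(2, Pow(11, 2))), -5) = Mul(Mul(10, Mul(2, 121)), -5) = Mul(Mul(10, 242), -5) = Mul(2420, -5) = -12100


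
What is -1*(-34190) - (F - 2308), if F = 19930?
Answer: 16568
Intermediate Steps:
-1*(-34190) - (F - 2308) = -1*(-34190) - (19930 - 2308) = 34190 - 1*17622 = 34190 - 17622 = 16568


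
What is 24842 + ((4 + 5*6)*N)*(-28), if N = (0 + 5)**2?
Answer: 1042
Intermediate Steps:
N = 25 (N = 5**2 = 25)
24842 + ((4 + 5*6)*N)*(-28) = 24842 + ((4 + 5*6)*25)*(-28) = 24842 + ((4 + 30)*25)*(-28) = 24842 + (34*25)*(-28) = 24842 + 850*(-28) = 24842 - 23800 = 1042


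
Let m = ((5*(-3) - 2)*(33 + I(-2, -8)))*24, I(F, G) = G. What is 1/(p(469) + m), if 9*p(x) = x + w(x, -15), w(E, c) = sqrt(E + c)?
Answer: -273993/2780450369 - 3*sqrt(454)/2780450369 ≈ -9.8566e-5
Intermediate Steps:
p(x) = x/9 + sqrt(-15 + x)/9 (p(x) = (x + sqrt(x - 15))/9 = (x + sqrt(-15 + x))/9 = x/9 + sqrt(-15 + x)/9)
m = -10200 (m = ((5*(-3) - 2)*(33 - 8))*24 = ((-15 - 2)*25)*24 = -17*25*24 = -425*24 = -10200)
1/(p(469) + m) = 1/(((1/9)*469 + sqrt(-15 + 469)/9) - 10200) = 1/((469/9 + sqrt(454)/9) - 10200) = 1/(-91331/9 + sqrt(454)/9)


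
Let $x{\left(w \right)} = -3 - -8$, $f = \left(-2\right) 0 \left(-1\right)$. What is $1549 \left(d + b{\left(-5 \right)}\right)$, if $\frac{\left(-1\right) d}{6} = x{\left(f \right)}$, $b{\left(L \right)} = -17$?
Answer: $-72803$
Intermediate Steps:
$f = 0$ ($f = 0 \left(-1\right) = 0$)
$x{\left(w \right)} = 5$ ($x{\left(w \right)} = -3 + 8 = 5$)
$d = -30$ ($d = \left(-6\right) 5 = -30$)
$1549 \left(d + b{\left(-5 \right)}\right) = 1549 \left(-30 - 17\right) = 1549 \left(-47\right) = -72803$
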